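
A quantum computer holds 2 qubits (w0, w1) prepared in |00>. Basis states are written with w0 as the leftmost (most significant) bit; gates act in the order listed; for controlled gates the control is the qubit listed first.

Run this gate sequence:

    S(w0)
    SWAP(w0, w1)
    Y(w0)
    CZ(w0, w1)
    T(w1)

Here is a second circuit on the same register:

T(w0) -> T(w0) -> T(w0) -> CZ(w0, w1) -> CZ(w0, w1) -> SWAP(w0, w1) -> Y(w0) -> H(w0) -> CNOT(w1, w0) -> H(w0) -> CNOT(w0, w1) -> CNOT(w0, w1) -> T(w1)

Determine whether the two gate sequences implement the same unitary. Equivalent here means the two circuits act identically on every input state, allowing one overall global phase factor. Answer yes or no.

No, they are not equivalent — no single phase factor reconciles the two unitaries.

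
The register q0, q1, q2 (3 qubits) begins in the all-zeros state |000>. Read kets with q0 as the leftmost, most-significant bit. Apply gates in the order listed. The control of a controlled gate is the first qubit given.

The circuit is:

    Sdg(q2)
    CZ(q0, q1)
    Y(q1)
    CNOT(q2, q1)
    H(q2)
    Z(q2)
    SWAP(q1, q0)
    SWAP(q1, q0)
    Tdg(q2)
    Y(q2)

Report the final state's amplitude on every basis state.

The resulting statevector has amplitude sqrt(2)*exp(3*I*pi/4)/2 on |010>, -sqrt(2)/2 on |011>, and 0 on every other basis state.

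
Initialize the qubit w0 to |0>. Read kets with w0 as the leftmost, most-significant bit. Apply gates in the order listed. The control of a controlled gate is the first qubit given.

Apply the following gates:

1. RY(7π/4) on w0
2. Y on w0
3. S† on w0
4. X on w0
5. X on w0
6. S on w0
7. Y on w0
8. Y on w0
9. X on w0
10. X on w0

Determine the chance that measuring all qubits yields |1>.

A full measurement returns |1> with probability sqrt(2)/4 + 1/2. Key observation: the block from step 2 through step 7 cancels to the identity and can be dropped.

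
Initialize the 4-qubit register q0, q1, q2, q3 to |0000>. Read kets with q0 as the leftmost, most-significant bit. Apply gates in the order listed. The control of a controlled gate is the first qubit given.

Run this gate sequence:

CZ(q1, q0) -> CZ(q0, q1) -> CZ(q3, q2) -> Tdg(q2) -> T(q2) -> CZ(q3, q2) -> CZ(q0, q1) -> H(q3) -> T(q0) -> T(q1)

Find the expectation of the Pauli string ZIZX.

In the final state, ZIZX has expectation 1. Key observation: steps 2-7 multiply out to the identity, so the circuit reduces to the remaining gates.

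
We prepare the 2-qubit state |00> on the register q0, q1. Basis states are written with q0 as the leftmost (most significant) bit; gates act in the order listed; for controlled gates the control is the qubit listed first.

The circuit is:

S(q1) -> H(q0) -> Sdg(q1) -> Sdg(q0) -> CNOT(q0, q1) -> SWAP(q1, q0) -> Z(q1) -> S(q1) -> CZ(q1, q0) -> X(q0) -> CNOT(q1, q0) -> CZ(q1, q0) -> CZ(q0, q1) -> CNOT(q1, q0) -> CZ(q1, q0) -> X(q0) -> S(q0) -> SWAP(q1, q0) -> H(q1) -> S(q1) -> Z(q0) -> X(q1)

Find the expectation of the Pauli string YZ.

The observable YZ averages to 1.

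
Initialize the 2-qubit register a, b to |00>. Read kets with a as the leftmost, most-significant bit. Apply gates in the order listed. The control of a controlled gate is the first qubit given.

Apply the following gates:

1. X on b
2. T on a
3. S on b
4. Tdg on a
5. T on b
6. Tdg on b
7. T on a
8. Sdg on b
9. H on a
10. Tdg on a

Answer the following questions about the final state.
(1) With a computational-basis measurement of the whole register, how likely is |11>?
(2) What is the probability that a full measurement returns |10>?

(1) Outcome |11> occurs with probability 1/2. Key observation: steps 3-8 multiply out to the identity, so the circuit reduces to the remaining gates.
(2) A full measurement returns |10> with probability 0.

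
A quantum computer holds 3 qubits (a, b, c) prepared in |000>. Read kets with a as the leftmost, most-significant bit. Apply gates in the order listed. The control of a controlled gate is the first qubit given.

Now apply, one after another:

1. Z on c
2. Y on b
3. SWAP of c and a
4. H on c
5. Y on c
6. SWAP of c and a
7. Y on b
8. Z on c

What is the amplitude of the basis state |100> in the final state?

|100> carries amplitude sqrt(2)*I/2 in the final state.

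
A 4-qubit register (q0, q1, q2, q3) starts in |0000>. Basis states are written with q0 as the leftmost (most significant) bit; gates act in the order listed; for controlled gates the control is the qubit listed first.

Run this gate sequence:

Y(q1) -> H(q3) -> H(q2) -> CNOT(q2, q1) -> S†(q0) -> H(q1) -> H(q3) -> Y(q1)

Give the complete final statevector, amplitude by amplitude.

The resulting statevector has amplitude -1/2 on |0000>, 1/2 on |0010>, -1/2 on |0100>, -1/2 on |0110>, and 0 on every other basis state.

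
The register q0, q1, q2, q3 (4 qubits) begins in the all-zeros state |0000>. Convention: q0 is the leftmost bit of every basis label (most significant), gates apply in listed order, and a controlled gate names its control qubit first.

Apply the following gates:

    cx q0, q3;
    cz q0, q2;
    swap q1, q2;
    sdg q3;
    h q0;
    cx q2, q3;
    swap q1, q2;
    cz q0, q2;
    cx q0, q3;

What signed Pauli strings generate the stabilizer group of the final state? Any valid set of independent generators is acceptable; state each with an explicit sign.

One valid set of independent stabilizer generators is +XIIX, +ZIIZ, +IZII, +IIZI (any independent generating set of the same group is equally correct).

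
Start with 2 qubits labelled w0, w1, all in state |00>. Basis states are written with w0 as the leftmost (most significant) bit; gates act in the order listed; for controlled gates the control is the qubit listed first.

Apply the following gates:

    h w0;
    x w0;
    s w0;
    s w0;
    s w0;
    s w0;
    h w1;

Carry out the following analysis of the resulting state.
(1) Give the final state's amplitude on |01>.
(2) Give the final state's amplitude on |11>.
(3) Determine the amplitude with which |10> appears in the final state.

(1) |01> carries amplitude 1/2 in the final state.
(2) The amplitude on |11> is 1/2.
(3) The final state's coefficient on |10> equals 1/2.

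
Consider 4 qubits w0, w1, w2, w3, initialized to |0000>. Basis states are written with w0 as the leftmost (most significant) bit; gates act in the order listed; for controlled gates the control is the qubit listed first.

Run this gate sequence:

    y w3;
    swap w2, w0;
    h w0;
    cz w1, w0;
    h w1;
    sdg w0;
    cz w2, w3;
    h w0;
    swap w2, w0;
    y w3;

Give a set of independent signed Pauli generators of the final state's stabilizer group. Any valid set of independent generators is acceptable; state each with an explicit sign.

The final state is stabilized by the group generated by +IXII, +IIYI, +ZIII, +IIIZ; other independent generating sets are equally valid.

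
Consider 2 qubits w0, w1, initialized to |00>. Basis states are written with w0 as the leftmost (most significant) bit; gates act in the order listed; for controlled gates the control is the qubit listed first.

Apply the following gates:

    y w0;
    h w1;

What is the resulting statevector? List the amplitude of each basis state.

The final amplitudes are 0 on |00>, 0 on |01>, sqrt(2)*I/2 on |10>, sqrt(2)*I/2 on |11>.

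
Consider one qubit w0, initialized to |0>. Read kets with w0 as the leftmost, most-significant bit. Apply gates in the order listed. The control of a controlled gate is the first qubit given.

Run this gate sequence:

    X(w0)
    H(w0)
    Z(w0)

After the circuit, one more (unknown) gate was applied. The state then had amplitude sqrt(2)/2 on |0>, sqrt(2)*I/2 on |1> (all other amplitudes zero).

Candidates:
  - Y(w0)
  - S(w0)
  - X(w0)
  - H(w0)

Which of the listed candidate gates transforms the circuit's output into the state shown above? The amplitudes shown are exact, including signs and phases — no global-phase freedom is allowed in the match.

It was S(w0) that produced the state shown.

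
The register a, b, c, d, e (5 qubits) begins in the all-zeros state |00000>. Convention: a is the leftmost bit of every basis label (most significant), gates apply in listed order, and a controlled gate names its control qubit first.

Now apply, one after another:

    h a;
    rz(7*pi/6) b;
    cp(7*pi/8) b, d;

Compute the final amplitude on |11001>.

The amplitude on |11001> is 0.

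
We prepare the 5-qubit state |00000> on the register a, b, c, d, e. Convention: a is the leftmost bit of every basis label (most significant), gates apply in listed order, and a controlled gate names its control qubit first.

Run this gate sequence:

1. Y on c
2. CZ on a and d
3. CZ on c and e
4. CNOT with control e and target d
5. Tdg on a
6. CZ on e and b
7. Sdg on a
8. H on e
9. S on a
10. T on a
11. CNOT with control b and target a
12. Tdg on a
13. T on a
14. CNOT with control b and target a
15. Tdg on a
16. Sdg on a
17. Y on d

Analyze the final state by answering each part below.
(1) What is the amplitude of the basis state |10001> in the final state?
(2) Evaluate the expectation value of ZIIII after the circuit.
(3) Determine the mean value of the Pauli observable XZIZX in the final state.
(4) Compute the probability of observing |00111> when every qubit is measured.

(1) The amplitude on |10001> is 0. Key observation: gates 9-16 undo each other exactly, leaving only the rest of the circuit to track.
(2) The observable ZIIII averages to 1.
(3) The expectation value of XZIZX is 0.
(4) The probability of measuring |00111> is 1/2.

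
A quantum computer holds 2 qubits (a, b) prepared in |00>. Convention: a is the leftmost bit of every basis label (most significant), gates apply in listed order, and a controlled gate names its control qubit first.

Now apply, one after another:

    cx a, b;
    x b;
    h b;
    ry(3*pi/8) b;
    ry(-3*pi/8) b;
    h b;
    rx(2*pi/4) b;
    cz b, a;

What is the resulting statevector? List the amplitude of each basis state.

The final amplitudes are -sqrt(2)*I/2 on |00>, sqrt(2)/2 on |01>, 0 on |10>, 0 on |11>. Key observation: steps 3-6 multiply out to the identity, so the circuit reduces to the remaining gates.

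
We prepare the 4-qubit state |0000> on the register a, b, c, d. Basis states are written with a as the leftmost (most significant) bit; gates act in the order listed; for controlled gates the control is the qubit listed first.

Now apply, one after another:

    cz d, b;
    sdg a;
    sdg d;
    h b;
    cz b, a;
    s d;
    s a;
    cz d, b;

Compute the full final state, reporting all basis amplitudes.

The resulting statevector has amplitude sqrt(2)/2 on |0000>, sqrt(2)/2 on |0100>, and 0 on every other basis state.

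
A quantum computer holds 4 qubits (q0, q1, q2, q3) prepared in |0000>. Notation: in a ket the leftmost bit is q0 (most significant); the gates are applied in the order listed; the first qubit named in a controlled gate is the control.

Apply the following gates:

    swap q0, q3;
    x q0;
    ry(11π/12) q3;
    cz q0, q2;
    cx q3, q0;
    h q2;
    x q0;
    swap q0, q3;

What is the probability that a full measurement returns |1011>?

A full measurement returns |1011> with probability sqrt(2)/16 + sqrt(6)/16 + 1/4.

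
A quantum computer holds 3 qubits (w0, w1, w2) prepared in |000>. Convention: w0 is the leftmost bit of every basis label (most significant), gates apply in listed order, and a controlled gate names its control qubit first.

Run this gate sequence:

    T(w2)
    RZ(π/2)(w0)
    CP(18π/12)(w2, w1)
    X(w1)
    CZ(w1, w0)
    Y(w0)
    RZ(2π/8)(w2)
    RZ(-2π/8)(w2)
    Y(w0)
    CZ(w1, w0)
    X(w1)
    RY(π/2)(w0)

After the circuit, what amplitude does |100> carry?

|100> carries amplitude -sqrt(2)*exp(3*I*pi/4)/2 in the final state. Key observation: gates 4-11 undo each other exactly, leaving only the rest of the circuit to track.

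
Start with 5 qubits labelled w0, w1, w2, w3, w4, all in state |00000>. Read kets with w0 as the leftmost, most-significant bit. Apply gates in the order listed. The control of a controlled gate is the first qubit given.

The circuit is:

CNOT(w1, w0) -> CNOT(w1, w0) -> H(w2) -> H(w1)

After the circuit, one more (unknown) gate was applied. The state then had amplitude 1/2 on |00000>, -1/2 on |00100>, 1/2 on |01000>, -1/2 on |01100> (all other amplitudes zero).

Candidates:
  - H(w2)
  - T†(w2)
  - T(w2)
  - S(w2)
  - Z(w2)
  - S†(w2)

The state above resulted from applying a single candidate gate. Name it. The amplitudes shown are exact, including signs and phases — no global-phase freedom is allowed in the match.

It was Z(w2) that produced the state shown. Key observation: the block from step 1 through step 2 cancels to the identity and can be dropped.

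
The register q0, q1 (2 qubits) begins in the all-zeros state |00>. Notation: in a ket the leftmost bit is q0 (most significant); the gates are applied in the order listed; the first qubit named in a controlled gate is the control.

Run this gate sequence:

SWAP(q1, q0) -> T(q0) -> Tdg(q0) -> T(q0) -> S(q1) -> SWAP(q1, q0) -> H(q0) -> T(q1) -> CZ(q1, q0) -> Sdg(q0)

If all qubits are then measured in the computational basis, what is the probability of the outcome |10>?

Outcome |10> occurs with probability 1/2.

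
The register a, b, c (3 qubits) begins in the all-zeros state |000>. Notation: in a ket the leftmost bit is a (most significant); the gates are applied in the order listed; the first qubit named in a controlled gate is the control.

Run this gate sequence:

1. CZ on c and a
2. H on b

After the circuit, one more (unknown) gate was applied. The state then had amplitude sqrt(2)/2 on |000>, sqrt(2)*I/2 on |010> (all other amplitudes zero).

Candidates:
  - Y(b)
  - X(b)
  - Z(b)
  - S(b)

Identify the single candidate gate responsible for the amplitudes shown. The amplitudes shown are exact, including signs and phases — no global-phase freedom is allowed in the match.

It was S(b) that produced the state shown.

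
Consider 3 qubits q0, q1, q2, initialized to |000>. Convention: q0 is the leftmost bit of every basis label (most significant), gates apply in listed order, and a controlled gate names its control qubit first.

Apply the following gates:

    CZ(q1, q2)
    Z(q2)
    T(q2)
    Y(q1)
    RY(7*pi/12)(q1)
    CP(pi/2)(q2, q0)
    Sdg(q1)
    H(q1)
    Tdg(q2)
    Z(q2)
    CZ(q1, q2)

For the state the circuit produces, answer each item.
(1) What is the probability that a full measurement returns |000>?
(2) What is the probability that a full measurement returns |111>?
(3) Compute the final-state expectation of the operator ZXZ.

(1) A full measurement returns |000> with probability 1/2.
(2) Outcome |111> occurs with probability 0.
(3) The observable ZXZ averages to -sqrt(2)/4 + sqrt(6)/4.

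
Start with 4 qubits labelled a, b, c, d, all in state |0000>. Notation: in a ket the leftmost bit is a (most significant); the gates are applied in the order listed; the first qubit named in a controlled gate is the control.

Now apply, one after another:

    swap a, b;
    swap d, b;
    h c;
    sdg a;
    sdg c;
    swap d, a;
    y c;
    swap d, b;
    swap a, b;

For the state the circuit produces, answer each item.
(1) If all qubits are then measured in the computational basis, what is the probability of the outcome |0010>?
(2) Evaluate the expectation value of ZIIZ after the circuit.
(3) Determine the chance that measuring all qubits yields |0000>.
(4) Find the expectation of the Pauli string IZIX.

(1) The probability of measuring |0010> is 1/2.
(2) In the final state, ZIIZ has expectation 1.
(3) Outcome |0000> occurs with probability 1/2.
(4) In the final state, IZIX has expectation 0.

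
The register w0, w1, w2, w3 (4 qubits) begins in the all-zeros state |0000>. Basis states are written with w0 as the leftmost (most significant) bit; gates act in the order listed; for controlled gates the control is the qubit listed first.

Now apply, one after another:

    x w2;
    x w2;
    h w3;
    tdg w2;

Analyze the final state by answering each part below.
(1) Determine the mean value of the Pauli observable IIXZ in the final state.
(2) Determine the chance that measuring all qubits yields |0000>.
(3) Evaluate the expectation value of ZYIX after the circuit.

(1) The expectation value of IIXZ is 0.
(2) A full measurement returns |0000> with probability 1/2.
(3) In the final state, ZYIX has expectation 0.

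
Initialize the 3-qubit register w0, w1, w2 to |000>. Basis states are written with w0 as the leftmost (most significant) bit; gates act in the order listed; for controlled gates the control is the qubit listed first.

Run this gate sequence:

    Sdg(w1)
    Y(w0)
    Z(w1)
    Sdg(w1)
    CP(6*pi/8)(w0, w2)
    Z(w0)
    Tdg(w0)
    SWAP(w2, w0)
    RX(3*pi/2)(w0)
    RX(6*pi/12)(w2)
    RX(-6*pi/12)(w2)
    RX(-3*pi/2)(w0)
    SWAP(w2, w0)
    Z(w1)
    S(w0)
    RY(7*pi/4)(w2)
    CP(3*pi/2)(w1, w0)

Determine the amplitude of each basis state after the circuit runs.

The final amplitudes are sqrt(sqrt(2) + 2)*exp(3*I*pi/4)/2 on |100>, -sqrt(2 - sqrt(2))*exp(3*I*pi/4)/2 on |101>, and 0 on every other basis state. Key observation: the block from step 8 through step 13 cancels to the identity and can be dropped.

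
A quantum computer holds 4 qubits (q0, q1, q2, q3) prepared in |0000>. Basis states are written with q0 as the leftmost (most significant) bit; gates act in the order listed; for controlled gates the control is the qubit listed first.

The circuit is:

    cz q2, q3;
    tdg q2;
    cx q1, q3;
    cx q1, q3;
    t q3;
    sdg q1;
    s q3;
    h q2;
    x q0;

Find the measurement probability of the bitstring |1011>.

The probability of measuring |1011> is 0.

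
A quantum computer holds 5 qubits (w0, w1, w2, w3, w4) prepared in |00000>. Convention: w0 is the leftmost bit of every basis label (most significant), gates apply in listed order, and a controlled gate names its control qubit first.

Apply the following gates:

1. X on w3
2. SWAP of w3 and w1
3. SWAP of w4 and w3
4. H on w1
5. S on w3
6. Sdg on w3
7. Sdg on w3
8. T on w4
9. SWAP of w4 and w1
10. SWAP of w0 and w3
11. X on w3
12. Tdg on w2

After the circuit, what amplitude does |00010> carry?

The amplitude on |00010> is sqrt(2)/2. Key observation: steps 5-6 multiply out to the identity, so the circuit reduces to the remaining gates.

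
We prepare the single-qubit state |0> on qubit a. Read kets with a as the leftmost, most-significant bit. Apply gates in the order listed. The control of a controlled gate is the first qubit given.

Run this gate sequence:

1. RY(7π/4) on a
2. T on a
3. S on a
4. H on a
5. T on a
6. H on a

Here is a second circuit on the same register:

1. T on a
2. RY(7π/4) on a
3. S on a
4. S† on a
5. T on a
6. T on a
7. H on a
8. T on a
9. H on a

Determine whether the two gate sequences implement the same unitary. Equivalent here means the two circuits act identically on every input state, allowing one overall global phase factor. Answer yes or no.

No — the two circuits implement different unitaries, even allowing a global phase.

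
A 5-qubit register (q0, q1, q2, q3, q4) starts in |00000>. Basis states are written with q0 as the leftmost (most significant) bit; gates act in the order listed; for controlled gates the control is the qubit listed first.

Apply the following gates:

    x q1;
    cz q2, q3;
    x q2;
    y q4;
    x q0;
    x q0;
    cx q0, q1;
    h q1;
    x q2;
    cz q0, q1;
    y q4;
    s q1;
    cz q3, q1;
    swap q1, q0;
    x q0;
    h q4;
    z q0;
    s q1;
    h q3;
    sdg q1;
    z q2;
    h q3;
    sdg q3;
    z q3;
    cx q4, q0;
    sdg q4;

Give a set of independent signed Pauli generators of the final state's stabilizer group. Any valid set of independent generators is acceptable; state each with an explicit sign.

The stabilizer group can be generated by -YIIIZ, -ZIIIX, +IZIII, +IIZII, +IIIZI, among other valid generating sets. Key observation: gates 5-6 undo each other exactly, leaving only the rest of the circuit to track.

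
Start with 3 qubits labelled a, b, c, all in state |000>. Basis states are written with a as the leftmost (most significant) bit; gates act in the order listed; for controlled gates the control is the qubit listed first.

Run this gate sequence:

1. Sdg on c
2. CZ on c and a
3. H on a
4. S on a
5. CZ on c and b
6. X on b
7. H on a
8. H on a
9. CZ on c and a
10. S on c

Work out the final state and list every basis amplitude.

The resulting statevector has amplitude sqrt(2)/2 on |010>, sqrt(2)*I/2 on |110>, and 0 on every other basis state.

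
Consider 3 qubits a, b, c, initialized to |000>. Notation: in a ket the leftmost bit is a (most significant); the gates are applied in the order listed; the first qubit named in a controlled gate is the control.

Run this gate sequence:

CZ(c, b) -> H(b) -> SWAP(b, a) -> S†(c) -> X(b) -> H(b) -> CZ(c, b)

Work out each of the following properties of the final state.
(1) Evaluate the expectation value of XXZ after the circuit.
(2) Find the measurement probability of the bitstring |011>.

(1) The expectation value of XXZ is -1.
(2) A full measurement returns |011> with probability 0.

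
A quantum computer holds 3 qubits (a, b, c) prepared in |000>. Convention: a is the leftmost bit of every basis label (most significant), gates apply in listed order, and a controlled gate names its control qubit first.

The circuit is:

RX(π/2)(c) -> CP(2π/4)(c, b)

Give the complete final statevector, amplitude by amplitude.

The final amplitudes are sqrt(2)/2 on |000>, -sqrt(2)*I/2 on |001>, and 0 on every other basis state.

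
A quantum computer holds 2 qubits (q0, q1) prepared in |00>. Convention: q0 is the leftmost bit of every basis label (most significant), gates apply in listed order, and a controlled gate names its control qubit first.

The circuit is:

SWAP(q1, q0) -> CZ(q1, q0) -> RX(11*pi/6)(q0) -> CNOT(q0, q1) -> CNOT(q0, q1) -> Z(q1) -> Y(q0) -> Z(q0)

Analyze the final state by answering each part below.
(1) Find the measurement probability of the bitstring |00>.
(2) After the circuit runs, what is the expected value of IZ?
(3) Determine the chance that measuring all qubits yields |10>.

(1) The probability of measuring |00> is 1/2 - sqrt(3)/4. Key observation: gates 4-5 undo each other exactly, leaving only the rest of the circuit to track.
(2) The observable IZ averages to 1.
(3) Outcome |10> occurs with probability sqrt(3)/4 + 1/2.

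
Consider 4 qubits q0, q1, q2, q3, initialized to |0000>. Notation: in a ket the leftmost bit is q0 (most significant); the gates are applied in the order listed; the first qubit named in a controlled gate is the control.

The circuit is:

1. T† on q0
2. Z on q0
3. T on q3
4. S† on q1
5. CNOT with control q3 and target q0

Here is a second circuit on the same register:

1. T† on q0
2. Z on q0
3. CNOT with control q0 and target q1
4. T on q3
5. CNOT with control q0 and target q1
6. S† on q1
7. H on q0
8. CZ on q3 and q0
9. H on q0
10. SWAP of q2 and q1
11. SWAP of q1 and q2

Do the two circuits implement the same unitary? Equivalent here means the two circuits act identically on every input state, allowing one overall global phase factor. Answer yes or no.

Yes — the two circuits implement the same unitary up to a global phase.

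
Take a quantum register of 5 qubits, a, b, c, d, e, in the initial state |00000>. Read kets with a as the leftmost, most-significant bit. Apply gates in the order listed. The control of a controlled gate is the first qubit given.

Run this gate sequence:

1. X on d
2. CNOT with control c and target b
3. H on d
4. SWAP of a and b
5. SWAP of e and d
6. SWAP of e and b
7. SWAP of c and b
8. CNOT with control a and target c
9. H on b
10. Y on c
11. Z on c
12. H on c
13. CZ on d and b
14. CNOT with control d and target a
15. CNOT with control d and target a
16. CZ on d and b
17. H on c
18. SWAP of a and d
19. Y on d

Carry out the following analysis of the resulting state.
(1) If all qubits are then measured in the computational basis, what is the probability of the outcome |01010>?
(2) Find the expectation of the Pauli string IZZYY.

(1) The probability of measuring |01010> is 1/4. Key observation: the block from step 12 through step 17 cancels to the identity and can be dropped.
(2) The observable IZZYY averages to 0.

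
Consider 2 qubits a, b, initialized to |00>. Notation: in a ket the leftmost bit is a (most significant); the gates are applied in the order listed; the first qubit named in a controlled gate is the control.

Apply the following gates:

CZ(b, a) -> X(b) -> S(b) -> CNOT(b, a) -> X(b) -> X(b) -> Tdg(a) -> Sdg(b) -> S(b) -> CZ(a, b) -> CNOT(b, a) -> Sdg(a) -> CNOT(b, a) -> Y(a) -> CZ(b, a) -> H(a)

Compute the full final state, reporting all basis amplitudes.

The resulting statevector has amplitude 0 on |00>, sqrt(2)*exp(3*I*pi/4)/2 on |01>, 0 on |10>, sqrt(2)*exp(3*I*pi/4)/2 on |11>.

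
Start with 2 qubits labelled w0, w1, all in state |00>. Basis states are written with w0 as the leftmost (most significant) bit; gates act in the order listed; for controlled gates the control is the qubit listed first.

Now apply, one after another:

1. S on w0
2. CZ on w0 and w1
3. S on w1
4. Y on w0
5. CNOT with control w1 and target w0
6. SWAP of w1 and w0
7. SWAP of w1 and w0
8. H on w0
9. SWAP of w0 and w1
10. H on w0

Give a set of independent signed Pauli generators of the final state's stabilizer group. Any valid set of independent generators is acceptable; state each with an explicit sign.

The final state is stabilized by the group generated by +XI, -IX; other independent generating sets are equally valid. Key observation: steps 6-7 multiply out to the identity, so the circuit reduces to the remaining gates.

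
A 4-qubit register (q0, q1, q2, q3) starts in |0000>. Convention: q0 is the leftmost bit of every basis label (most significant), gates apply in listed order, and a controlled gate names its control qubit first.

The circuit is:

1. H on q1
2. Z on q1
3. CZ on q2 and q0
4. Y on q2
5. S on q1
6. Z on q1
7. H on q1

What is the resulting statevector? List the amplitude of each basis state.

After the circuit, the state carries amplitude -1/2 + I/2 on |0010>, 1/2 + I/2 on |0110>, and 0 on every other basis state.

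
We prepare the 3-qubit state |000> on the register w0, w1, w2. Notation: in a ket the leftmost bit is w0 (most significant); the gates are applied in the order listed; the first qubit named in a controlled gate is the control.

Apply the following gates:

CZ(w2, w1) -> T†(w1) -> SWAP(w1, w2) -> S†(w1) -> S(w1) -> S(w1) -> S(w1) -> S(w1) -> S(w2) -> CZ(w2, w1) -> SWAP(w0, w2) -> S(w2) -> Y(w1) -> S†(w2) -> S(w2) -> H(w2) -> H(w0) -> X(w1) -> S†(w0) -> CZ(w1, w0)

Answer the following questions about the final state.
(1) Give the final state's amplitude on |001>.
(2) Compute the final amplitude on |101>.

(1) The final state's coefficient on |001> equals I/2. Key observation: steps 5-8 multiply out to the identity, so the circuit reduces to the remaining gates.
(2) The final state's coefficient on |101> equals 1/2.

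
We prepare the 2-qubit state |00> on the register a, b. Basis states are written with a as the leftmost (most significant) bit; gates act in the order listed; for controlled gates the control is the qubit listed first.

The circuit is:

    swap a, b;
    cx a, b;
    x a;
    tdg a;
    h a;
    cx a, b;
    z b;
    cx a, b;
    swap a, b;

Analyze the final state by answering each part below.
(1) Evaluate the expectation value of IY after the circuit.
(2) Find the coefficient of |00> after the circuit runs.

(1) In the final state, IY has expectation 0.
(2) |00> carries amplitude -sqrt(2)*exp(3*I*pi/4)/2 in the final state.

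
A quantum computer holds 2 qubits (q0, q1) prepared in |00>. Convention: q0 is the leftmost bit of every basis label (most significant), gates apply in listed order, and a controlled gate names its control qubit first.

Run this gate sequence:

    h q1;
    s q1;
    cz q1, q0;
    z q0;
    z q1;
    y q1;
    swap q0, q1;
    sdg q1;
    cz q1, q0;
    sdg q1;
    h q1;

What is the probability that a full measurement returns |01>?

A full measurement returns |01> with probability 1/4.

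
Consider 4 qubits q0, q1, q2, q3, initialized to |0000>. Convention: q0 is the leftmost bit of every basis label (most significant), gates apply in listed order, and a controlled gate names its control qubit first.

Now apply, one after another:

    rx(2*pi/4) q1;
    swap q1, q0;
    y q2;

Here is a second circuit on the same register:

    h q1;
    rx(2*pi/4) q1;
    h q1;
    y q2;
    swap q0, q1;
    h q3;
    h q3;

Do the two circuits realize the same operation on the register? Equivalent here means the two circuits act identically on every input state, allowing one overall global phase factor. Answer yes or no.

No, they are not equivalent — no single phase factor reconciles the two unitaries.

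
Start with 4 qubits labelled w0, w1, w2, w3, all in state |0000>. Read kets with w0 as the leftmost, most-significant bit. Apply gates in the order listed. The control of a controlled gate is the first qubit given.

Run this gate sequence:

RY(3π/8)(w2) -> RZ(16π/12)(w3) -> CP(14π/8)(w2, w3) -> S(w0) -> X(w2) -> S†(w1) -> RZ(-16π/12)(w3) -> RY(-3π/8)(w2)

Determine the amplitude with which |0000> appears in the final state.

The amplitude on |0000> is sqrt(sqrt(2) + 2)/2.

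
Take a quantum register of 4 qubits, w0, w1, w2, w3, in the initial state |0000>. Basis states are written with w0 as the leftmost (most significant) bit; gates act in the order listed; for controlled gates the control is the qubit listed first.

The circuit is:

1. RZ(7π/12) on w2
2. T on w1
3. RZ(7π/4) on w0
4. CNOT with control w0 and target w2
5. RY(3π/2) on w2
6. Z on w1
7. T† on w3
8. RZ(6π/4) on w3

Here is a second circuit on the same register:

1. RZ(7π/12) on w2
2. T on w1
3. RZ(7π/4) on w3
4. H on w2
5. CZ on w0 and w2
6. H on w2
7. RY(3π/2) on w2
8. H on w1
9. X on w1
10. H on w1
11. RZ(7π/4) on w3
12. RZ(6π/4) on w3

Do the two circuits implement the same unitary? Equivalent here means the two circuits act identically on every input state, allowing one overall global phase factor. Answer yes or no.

No, they are not equivalent — no single phase factor reconciles the two unitaries.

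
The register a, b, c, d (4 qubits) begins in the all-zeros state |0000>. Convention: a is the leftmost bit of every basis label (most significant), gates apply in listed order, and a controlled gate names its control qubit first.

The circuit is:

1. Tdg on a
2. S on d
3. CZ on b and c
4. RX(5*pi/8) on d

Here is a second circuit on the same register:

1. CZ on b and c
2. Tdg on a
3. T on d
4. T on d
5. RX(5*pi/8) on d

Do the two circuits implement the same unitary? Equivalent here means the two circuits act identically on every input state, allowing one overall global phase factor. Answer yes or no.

Yes, they are equivalent — the unitaries differ by at most a global phase.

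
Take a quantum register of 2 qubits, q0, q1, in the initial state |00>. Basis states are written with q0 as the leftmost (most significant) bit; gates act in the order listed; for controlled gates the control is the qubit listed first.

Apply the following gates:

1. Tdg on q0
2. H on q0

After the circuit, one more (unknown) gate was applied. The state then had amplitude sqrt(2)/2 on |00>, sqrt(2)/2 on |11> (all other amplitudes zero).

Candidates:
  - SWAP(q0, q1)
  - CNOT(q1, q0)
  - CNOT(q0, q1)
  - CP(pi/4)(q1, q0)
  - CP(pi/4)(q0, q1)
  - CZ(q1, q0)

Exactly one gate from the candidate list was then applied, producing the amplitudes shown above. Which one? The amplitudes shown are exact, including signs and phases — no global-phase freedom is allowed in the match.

It was CNOT(q0, q1) that produced the state shown.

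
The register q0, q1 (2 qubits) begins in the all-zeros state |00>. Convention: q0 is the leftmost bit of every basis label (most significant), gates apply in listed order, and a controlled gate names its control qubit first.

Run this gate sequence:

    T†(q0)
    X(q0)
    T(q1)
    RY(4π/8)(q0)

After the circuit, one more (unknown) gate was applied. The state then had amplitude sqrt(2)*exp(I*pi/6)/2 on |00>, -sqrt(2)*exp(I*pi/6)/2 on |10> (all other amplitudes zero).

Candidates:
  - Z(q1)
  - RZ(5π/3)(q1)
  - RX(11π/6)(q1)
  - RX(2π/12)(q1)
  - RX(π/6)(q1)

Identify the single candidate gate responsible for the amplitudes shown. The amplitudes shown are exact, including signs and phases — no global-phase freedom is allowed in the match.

The applied gate was RZ(5π/3)(q1).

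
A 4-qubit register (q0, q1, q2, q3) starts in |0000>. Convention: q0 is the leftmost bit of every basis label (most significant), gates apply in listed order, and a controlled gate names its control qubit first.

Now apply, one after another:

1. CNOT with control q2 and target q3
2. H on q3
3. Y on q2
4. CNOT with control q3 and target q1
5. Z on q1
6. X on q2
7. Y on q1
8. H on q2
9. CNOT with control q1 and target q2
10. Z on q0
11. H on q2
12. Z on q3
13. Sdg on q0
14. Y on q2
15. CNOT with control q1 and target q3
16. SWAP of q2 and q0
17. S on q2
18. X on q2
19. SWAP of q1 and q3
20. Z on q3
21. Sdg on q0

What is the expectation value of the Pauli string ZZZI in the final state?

The observable ZZZI averages to -1.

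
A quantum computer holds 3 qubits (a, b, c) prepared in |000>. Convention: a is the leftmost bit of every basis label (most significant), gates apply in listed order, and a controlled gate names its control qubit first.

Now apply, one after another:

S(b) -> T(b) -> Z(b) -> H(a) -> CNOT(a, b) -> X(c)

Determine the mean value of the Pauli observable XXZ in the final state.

In the final state, XXZ has expectation -1.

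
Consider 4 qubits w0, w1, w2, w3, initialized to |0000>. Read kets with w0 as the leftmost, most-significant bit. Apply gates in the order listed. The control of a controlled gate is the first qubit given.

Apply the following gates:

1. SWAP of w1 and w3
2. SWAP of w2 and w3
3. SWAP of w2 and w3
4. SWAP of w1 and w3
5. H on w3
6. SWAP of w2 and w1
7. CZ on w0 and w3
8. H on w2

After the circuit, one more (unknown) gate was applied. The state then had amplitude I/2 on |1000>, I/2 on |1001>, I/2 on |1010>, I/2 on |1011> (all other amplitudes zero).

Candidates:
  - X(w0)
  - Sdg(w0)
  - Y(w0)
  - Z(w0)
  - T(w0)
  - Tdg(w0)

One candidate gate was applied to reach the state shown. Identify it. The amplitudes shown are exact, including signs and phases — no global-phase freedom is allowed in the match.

The applied gate was Y(w0). Key observation: the block from step 1 through step 4 cancels to the identity and can be dropped.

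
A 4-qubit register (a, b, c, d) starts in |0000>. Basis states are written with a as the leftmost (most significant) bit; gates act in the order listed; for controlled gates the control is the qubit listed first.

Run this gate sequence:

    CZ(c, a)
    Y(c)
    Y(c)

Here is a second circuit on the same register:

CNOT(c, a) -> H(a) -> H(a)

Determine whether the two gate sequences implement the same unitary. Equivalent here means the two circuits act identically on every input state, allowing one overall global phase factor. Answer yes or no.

No — the two circuits implement different unitaries, even allowing a global phase.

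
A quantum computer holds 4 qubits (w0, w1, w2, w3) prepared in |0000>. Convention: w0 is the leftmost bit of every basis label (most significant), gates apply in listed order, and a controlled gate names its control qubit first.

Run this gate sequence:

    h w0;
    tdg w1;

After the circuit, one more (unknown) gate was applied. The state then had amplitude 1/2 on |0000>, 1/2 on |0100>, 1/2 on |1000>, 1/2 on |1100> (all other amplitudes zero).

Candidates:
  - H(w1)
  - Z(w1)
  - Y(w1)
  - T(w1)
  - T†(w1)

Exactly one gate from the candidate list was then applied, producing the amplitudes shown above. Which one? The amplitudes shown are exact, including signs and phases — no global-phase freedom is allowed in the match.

The applied gate was H(w1).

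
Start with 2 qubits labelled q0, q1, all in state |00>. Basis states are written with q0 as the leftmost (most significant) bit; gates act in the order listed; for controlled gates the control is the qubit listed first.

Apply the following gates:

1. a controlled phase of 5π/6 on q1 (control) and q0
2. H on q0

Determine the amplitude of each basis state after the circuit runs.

The final amplitudes are sqrt(2)/2 on |00>, 0 on |01>, sqrt(2)/2 on |10>, 0 on |11>.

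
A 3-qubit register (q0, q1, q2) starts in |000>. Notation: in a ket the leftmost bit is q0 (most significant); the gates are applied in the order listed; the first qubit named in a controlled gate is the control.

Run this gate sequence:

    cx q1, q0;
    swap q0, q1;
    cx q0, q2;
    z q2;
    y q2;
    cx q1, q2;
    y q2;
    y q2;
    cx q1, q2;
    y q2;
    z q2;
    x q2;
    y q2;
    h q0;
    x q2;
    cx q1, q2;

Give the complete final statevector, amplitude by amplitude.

After the circuit, the state carries amplitude -sqrt(2)*I/2 on |001>, -sqrt(2)*I/2 on |101>, and 0 on every other basis state. Key observation: steps 4-11 multiply out to the identity, so the circuit reduces to the remaining gates.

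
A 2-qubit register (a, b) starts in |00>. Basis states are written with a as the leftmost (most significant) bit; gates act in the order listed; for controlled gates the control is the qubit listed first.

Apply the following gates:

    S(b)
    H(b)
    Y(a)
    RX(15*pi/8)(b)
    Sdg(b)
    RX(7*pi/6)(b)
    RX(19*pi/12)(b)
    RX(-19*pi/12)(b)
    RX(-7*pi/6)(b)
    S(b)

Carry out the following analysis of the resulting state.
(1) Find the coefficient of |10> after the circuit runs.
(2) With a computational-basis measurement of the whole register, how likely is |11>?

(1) The amplitude on |10> is sqrt(2)*(sin(pi/16) - I*cos(pi/16))/2. Key observation: gates 5-10 undo each other exactly, leaving only the rest of the circuit to track.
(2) A full measurement returns |11> with probability 1/2.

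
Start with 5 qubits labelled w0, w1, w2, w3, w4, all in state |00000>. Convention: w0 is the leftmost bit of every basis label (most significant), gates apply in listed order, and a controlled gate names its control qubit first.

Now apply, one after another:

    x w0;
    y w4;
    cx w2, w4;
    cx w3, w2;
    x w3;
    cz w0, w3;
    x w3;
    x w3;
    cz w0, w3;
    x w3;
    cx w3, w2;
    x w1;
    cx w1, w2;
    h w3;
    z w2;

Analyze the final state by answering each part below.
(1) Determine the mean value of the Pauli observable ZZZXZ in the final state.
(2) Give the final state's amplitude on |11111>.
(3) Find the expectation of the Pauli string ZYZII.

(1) In the final state, ZZZXZ has expectation 1. Key observation: the block from step 4 through step 11 cancels to the identity and can be dropped.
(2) The amplitude on |11111> is -sqrt(2)*I/2.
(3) The observable ZYZII averages to 0.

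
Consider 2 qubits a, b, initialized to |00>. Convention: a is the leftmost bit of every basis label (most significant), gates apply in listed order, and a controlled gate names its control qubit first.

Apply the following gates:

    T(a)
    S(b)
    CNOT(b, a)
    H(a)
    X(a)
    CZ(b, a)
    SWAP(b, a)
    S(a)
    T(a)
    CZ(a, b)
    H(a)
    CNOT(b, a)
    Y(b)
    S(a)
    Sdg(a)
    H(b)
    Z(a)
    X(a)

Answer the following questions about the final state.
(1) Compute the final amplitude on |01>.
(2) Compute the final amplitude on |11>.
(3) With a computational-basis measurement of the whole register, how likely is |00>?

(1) |01> carries amplitude sqrt(2)*I/2 in the final state.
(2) The amplitude on |11> is -sqrt(2)*I/2.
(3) The probability of measuring |00> is 0.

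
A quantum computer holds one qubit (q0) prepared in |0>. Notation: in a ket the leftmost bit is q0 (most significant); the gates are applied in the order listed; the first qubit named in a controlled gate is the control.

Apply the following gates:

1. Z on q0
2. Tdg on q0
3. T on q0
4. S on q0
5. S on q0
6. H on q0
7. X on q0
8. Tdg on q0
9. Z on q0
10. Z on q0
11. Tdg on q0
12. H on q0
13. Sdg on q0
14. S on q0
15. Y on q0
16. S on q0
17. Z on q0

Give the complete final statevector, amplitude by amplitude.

The resulting statevector has amplitude 1/2 - I/2 on |0>, 1/2 - I/2 on |1>.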